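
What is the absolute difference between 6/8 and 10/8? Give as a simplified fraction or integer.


Simplify: 6/8 = 3/4 and 10/8 = 5/4
Find common denominator: LCD = 4
Convert: 3/4 and 5/4
Difference = |3 - 5|/4 = 2/4
Simplified = 1/2

1/2


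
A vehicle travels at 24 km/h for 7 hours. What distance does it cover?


Using distance = speed * time
Speed = 24 km/h
Time = 7 hours
Distance = 24 * 7
= 168 km

168


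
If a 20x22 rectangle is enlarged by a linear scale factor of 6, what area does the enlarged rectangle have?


Original dimensions: 20 x 22
Enlargement factor = 6
New width = 20 * 6 = 120
New height = 22 * 6 = 132
New area = 120 * 132 = 15840

15840


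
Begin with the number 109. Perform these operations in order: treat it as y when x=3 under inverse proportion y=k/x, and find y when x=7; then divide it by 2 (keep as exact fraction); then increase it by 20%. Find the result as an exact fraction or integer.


Start with 109.
Step 1: Inverse prop: k = (109)*3; new y = k/7 = 109*3/7 = 327/7
Step 2: Divide by 2: 327/7 / 2 = 327/14
Step 3: Increase by 20%: 327/14 * 120/100 = 981/35
Final result = 981/35

981/35


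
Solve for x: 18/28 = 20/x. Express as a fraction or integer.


Setting up: 18/28 = 20/x
Cross multiply: 18 * x = 28 * 20
18x = 560
x = 560/18
x = 280/9

280/9


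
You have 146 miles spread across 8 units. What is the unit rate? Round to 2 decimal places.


Total miles = 146
Number of units = 8
Unit rate = 146 / 8
= 18.25 miles per unit

18.25


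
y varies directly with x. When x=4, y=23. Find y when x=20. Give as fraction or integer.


Direct proportion: y = kx
Find k: k = 23/4 = 23/4
Compute y at x=20: y = 23/4 * 20
y = 115

115


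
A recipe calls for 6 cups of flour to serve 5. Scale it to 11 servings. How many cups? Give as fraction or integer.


Original: 6 cups for 5 servings
Target servings = 11
Scaling factor = 11/5
New amount = 6 * 11/5
= 66/5
= 66/5 cups

66/5


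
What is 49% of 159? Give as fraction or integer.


Compute 49% of 159
Convert percentage: 49% = 49/100
Multiply: 159 * 49/100
= 7791/100
= 7791/100

7791/100


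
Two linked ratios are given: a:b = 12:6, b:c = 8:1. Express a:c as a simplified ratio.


Given a:b = 12:6 and b:c = 8:1
Make b consistent. Multiply first ratio by 8: a:b = 96:48
Multiply second ratio by 6: b:c = 48:6
Now b = 48 in both, so a:b:c = 96:48:6
Therefore a:c = 96:6
Simplify by GCD: a:c = 16:1

16:1


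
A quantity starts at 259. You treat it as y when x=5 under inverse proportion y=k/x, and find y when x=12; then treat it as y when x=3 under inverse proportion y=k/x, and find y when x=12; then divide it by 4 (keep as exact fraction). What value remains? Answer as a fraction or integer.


Start with 259.
Step 1: Inverse prop: k = (259)*5; new y = k/12 = 259*5/12 = 1295/12
Step 2: Inverse prop: k = (1295/12)*3; new y = k/12 = 1295/12*3/12 = 1295/48
Step 3: Divide by 4: 1295/48 / 4 = 1295/192
Final result = 1295/192

1295/192


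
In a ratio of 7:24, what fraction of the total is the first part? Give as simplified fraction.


Total parts = 7 + 24 = 31
First part fraction = 7/31
Simplify: 7/31 = 7/31

7/31


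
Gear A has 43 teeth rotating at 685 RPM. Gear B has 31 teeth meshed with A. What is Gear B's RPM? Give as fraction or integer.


Gear ratio: teeth_A * RPM_A = teeth_B * RPM_B
43 * 685 = 31 * RPM_B
29455 = 31 * RPM_B
RPM_B = 29455 / 31
RPM_B = 29455/31

29455/31


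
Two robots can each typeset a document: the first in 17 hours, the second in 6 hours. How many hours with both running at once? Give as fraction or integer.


Rate of A = 1/17 job per hour
Rate of B = 1/6 job per hour
Combined rate = 1/17 + 1/6
Find common denominator: (6 + 17)/(17*6) = 23/102
Combined rate = 23/102 job per hour
Time together = 1 / (23/102) = 102/23 hours

102/23


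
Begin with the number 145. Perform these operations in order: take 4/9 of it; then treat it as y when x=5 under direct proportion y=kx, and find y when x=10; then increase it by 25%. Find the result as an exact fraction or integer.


Start with 145.
Step 1: Take 4/9: 145 * 4/9 = 580/9
Step 2: Direct prop: k = (580/9)/5; new y = k*10 = 580/9*10/5 = 1160/9
Step 3: Increase by 25%: 1160/9 * 125/100 = 1450/9
Final result = 1450/9

1450/9


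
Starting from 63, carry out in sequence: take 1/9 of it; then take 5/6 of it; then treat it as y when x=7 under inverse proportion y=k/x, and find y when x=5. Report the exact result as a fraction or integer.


Start with 63.
Step 1: Take 1/9: 63 * 1/9 = 7
Step 2: Take 5/6: 7 * 5/6 = 35/6
Step 3: Inverse prop: k = (35/6)*7; new y = k/5 = 35/6*7/5 = 49/6
Final result = 49/6

49/6


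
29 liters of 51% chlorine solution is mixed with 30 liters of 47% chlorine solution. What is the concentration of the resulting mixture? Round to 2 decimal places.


Solute in mixture 1 = 51% of 29 L = 29*51/100 = 1479/100 L
Solute in mixture 2 = 47% of 30 L = 30*47/100 = 141/10 L
Total solute = 1479/100 + 141/10 = 2889/100 L
Total volume = 29 + 30 = 59 L
Final concentration = 2889/100/59 * 100 = 48.97%

48.97


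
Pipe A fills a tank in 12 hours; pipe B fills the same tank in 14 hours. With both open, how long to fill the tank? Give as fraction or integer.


Rate of A = 1/12 job per hour
Rate of B = 1/14 job per hour
Combined rate = 1/12 + 1/14
Find common denominator: (14 + 12)/(12*14) = 26/168
Combined rate = 13/84 job per hour
Time together = 1 / (13/84) = 84/13 hours

84/13


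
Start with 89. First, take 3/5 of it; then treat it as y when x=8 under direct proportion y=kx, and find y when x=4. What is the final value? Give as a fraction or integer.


Start with 89.
Step 1: Take 3/5: 89 * 3/5 = 267/5
Step 2: Direct prop: k = (267/5)/8; new y = k*4 = 267/5*4/8 = 267/10
Final result = 267/10

267/10


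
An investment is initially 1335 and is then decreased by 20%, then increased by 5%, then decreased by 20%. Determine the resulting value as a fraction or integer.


Start: 1335
Step 1: decrease by 20% => multiply by 80/100
  1335 * 80/100 = 1068
Step 2: increase by 5% => multiply by 105/100
  1068 * 105/100 = 5607/5
Step 3: decrease by 20% => multiply by 80/100
  5607/5 * 80/100 = 22428/25
Final value = 22428/25

22428/25


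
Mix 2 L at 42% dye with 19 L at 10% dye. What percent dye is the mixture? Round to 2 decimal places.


Solute in mixture 1 = 42% of 2 L = 2*42/100 = 21/25 L
Solute in mixture 2 = 10% of 19 L = 19*10/100 = 19/10 L
Total solute = 21/25 + 19/10 = 137/50 L
Total volume = 2 + 19 = 21 L
Final concentration = 137/50/21 * 100 = 13.05%

13.05


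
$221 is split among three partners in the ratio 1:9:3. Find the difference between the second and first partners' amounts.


Total parts = 1 + 9 + 3 = 13
Value per part = 221 / 13 = 17
Shares: 1*17=17, 9*17=153, 3*17=51
Second share = 153, first share = 17
Difference = |153 - 17| = 136

136


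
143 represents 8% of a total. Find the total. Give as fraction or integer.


Given: 143 is 8% of the whole
Set up: 143 = 8/100 * whole
whole = 143 * 100 / 8
whole = 14300 / 8
whole = 3575/2

3575/2


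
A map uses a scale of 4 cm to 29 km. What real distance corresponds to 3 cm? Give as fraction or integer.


Map scale: 4 cm = 29 km
Measured distance on map = 3 cm
Set up proportion: 3 * 29 / 4
= 87 / 4
= 87/4 km

87/4


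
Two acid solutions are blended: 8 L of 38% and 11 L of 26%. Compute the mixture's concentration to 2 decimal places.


Solute in mixture 1 = 38% of 8 L = 8*38/100 = 76/25 L
Solute in mixture 2 = 26% of 11 L = 11*26/100 = 143/50 L
Total solute = 76/25 + 143/50 = 59/10 L
Total volume = 8 + 11 = 19 L
Final concentration = 59/10/19 * 100 = 31.05%

31.05


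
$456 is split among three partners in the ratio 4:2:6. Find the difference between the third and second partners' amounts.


Total parts = 4 + 2 + 6 = 12
Value per part = 456 / 12 = 38
Shares: 4*38=152, 2*38=76, 6*38=228
Third share = 228, second share = 76
Difference = |228 - 76| = 152

152


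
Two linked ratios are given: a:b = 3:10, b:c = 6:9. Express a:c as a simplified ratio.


Given a:b = 3:10 and b:c = 6:9
Make b consistent. Multiply first ratio by 6: a:b = 18:60
Multiply second ratio by 10: b:c = 60:90
Now b = 60 in both, so a:b:c = 18:60:90
Therefore a:c = 18:90
Simplify by GCD: a:c = 1:5

1:5


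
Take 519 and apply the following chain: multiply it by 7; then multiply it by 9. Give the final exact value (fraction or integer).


Start with 519.
Step 1: Multiply by 7: 519 * 7 = 3633
Step 2: Multiply by 9: 3633 * 9 = 32697
Final result = 32697

32697


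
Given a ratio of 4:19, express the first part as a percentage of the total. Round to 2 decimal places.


Total parts = 4 + 19 = 23
First part fraction = 4/23
Percentage = (4/23) * 100
= 0.173913 * 100
= 17.39%

17.39


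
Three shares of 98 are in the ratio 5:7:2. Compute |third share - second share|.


Total parts = 5 + 7 + 2 = 14
Value per part = 98 / 14 = 7
Shares: 5*7=35, 7*7=49, 2*7=14
Third share = 14, second share = 49
Difference = |14 - 49| = 35

35


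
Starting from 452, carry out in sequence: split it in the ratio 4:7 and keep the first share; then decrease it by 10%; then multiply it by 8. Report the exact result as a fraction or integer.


Start with 452.
Step 1: Split 4:7, first share = 452 * 4/11 = 1808/11
Step 2: Decrease by 10%: 1808/11 * 90/100 = 8136/55
Step 3: Multiply by 8: 8136/55 * 8 = 65088/55
Final result = 65088/55

65088/55


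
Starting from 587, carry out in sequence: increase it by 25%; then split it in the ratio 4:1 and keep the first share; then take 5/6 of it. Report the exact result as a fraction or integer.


Start with 587.
Step 1: Increase by 25%: 587 * 125/100 = 2935/4
Step 2: Split 4:1, first share = 2935/4 * 4/5 = 587
Step 3: Take 5/6: 587 * 5/6 = 2935/6
Final result = 2935/6

2935/6


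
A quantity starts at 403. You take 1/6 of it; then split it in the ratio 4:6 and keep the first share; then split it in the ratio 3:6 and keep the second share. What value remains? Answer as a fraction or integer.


Start with 403.
Step 1: Take 1/6: 403 * 1/6 = 403/6
Step 2: Split 4:6, first share = 403/6 * 4/10 = 403/15
Step 3: Split 3:6, second share = 403/15 * 6/9 = 806/45
Final result = 806/45

806/45


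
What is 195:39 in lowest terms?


Find GCD(195, 39)
GCD = 39
Divide both by 39: 195/39 = 5, 39/39 = 1
Simplified ratio = 5:1

5:1


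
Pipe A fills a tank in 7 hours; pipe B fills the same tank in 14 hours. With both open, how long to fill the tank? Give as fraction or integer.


Rate of A = 1/7 job per hour
Rate of B = 1/14 job per hour
Combined rate = 1/7 + 1/14
Find common denominator: (14 + 7)/(7*14) = 21/98
Combined rate = 3/14 job per hour
Time together = 1 / (3/14) = 14/3 hours

14/3


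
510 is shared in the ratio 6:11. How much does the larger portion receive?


Total parts = 6 + 11 = 17
Value per part = 510 / 17 = 30
First share = 6 * 30 = 180
Second share = 11 * 30 = 330
Larger share = 330

330


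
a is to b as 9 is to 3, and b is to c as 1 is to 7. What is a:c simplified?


Given a:b = 9:3 and b:c = 1:7
Make b consistent. Multiply first ratio by 1: a:b = 9:3
Multiply second ratio by 3: b:c = 3:21
Now b = 3 in both, so a:b:c = 9:3:21
Therefore a:c = 9:21
Simplify by GCD: a:c = 3:7

3:7


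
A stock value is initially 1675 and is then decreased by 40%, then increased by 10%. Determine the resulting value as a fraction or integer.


Start: 1675
Step 1: decrease by 40% => multiply by 60/100
  1675 * 60/100 = 1005
Step 2: increase by 10% => multiply by 110/100
  1005 * 110/100 = 2211/2
Final value = 2211/2

2211/2


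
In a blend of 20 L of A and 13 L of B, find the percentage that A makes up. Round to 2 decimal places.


Volume of A = 20 L
Volume of B = 13 L
Total volume = 20 + 13 = 33 L
Percentage of A = (20/33) * 100
= 60.61%

60.61


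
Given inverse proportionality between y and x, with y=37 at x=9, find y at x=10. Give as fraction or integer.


Inverse proportion: y = k/x
Find k: k = 9 * 37 = 333
Compute y at x=10: y = 333/10
y = 333/10

333/10


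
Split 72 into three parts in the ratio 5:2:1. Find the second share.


Ratio = 5:2:1
Total parts = 5 + 2 + 1 = 8
Value per part = 72 / 8 = 9
First share = 5 * 9 = 45
Middle share = 2 * 9 = 18
Third share = 1 * 9 = 9

18


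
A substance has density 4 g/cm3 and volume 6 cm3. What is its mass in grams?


Using mass = density * volume
Density = 4 g/cm3
Volume = 6 cm3
Mass = 4 * 6
= 24 g

24


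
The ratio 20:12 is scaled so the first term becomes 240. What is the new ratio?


Original ratio: 20:12
First term target: 240
Scale factor = 240 / 20 = 12
Multiply second term: 12 * 12 = 144
Equivalent ratio = 240:144

240:144


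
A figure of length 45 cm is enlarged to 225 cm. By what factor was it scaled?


Original length = 45 cm
Scaled length = 225 cm
Scale factor = 225 / 45
= 5

5


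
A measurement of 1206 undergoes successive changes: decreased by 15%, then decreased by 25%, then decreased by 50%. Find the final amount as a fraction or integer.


Start: 1206
Step 1: decrease by 15% => multiply by 85/100
  1206 * 85/100 = 10251/10
Step 2: decrease by 25% => multiply by 75/100
  10251/10 * 75/100 = 30753/40
Step 3: decrease by 50% => multiply by 50/100
  30753/40 * 50/100 = 30753/80
Final value = 30753/80

30753/80


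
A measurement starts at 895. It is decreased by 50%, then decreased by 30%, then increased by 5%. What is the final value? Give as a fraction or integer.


Start: 895
Step 1: decrease by 50% => multiply by 50/100
  895 * 50/100 = 895/2
Step 2: decrease by 30% => multiply by 70/100
  895/2 * 70/100 = 1253/4
Step 3: increase by 5% => multiply by 105/100
  1253/4 * 105/100 = 26313/80
Final value = 26313/80

26313/80


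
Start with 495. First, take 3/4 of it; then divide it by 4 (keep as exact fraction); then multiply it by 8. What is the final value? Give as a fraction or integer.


Start with 495.
Step 1: Take 3/4: 495 * 3/4 = 1485/4
Step 2: Divide by 4: 1485/4 / 4 = 1485/16
Step 3: Multiply by 8: 1485/16 * 8 = 1485/2
Final result = 1485/2

1485/2


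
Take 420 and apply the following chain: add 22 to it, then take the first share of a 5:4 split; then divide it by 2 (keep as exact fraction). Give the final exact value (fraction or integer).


Start with 420.
Step 1: Add 22: 420+22=442; split 5:4 first = 442*5/9 = 2210/9
Step 2: Divide by 2: 2210/9 / 2 = 1105/9
Final result = 1105/9

1105/9


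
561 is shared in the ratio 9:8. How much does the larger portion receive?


Total parts = 9 + 8 = 17
Value per part = 561 / 17 = 33
First share = 9 * 33 = 297
Second share = 8 * 33 = 264
Larger share = 297

297


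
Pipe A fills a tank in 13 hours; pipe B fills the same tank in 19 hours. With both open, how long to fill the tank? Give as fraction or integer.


Rate of A = 1/13 job per hour
Rate of B = 1/19 job per hour
Combined rate = 1/13 + 1/19
Find common denominator: (19 + 13)/(13*19) = 32/247
Combined rate = 32/247 job per hour
Time together = 1 / (32/247) = 247/32 hours

247/32


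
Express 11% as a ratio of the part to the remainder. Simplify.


Part = 11%, Remainder = 89%
Ratio = 11:89
GCD(11, 89) = 1
Simplify: 11:89 = 11:89

11:89


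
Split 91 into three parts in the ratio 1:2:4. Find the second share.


Ratio = 1:2:4
Total parts = 1 + 2 + 4 = 7
Value per part = 91 / 7 = 13
First share = 1 * 13 = 13
Middle share = 2 * 13 = 26
Third share = 4 * 13 = 52

26


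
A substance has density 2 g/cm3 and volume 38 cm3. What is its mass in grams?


Using mass = density * volume
Density = 2 g/cm3
Volume = 38 cm3
Mass = 2 * 38
= 76 g

76


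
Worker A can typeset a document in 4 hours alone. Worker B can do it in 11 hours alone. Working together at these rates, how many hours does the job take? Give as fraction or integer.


Rate of A = 1/4 job per hour
Rate of B = 1/11 job per hour
Combined rate = 1/4 + 1/11
Find common denominator: (11 + 4)/(4*11) = 15/44
Combined rate = 15/44 job per hour
Time together = 1 / (15/44) = 44/15 hours

44/15


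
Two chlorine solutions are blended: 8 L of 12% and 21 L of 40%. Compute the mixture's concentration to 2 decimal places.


Solute in mixture 1 = 12% of 8 L = 8*12/100 = 24/25 L
Solute in mixture 2 = 40% of 21 L = 21*40/100 = 42/5 L
Total solute = 24/25 + 42/5 = 234/25 L
Total volume = 8 + 21 = 29 L
Final concentration = 234/25/29 * 100 = 32.28%

32.28


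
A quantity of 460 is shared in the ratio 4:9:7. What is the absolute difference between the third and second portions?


Total parts = 4 + 9 + 7 = 20
Value per part = 460 / 20 = 23
Shares: 4*23=92, 9*23=207, 7*23=161
Third share = 161, second share = 207
Difference = |161 - 207| = 46

46


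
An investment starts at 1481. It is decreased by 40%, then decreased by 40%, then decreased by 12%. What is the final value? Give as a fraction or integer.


Start: 1481
Step 1: decrease by 40% => multiply by 60/100
  1481 * 60/100 = 4443/5
Step 2: decrease by 40% => multiply by 60/100
  4443/5 * 60/100 = 13329/25
Step 3: decrease by 12% => multiply by 88/100
  13329/25 * 88/100 = 293238/625
Final value = 293238/625

293238/625


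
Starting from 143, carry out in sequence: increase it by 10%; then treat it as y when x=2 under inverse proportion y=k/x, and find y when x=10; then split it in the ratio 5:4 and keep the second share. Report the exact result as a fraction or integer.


Start with 143.
Step 1: Increase by 10%: 143 * 110/100 = 1573/10
Step 2: Inverse prop: k = (1573/10)*2; new y = k/10 = 1573/10*2/10 = 1573/50
Step 3: Split 5:4, second share = 1573/50 * 4/9 = 3146/225
Final result = 3146/225

3146/225


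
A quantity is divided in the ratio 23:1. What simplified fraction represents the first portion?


Total parts = 23 + 1 = 24
First part fraction = 23/24
Simplify: 23/24 = 23/24

23/24


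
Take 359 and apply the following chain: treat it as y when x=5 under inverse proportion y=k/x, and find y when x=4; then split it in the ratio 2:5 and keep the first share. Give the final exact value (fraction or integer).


Start with 359.
Step 1: Inverse prop: k = (359)*5; new y = k/4 = 359*5/4 = 1795/4
Step 2: Split 2:5, first share = 1795/4 * 2/7 = 1795/14
Final result = 1795/14

1795/14


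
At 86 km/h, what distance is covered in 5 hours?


Using distance = speed * time
Speed = 86 km/h
Time = 5 hours
Distance = 86 * 5
= 430 km

430


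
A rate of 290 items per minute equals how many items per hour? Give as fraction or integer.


Converting from per minute to per hour
Rate = 290 items per minute
Multiply by 60: 290 * 60
= 17400 items per hour

17400


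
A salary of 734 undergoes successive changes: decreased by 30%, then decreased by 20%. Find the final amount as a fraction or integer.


Start: 734
Step 1: decrease by 30% => multiply by 70/100
  734 * 70/100 = 2569/5
Step 2: decrease by 20% => multiply by 80/100
  2569/5 * 80/100 = 10276/25
Final value = 10276/25

10276/25


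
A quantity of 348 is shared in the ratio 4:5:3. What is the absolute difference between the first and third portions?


Total parts = 4 + 5 + 3 = 12
Value per part = 348 / 12 = 29
Shares: 4*29=116, 5*29=145, 3*29=87
First share = 116, third share = 87
Difference = |116 - 87| = 29

29


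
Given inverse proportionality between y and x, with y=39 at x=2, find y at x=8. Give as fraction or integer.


Inverse proportion: y = k/x
Find k: k = 2 * 39 = 78
Compute y at x=8: y = 78/8
y = 39/4

39/4


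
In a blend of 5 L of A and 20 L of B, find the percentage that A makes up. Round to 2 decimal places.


Volume of A = 5 L
Volume of B = 20 L
Total volume = 5 + 20 = 25 L
Percentage of A = (5/25) * 100
= 20.00%

20.00


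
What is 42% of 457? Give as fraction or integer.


Compute 42% of 457
Convert percentage: 42% = 42/100
Multiply: 457 * 42/100
= 19194/100
= 9597/50

9597/50


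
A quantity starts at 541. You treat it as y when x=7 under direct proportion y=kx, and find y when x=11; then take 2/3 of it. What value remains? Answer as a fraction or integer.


Start with 541.
Step 1: Direct prop: k = (541)/7; new y = k*11 = 541*11/7 = 5951/7
Step 2: Take 2/3: 5951/7 * 2/3 = 11902/21
Final result = 11902/21

11902/21


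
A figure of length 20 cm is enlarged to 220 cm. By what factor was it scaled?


Original length = 20 cm
Scaled length = 220 cm
Scale factor = 220 / 20
= 11

11


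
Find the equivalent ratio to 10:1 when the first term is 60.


Original ratio: 10:1
First term target: 60
Scale factor = 60 / 10 = 6
Multiply second term: 1 * 6 = 6
Equivalent ratio = 60:6

60:6


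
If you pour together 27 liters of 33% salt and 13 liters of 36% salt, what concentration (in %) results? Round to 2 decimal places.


Solute in mixture 1 = 33% of 27 L = 27*33/100 = 891/100 L
Solute in mixture 2 = 36% of 13 L = 13*36/100 = 117/25 L
Total solute = 891/100 + 117/25 = 1359/100 L
Total volume = 27 + 13 = 40 L
Final concentration = 1359/100/40 * 100 = 33.98%

33.98


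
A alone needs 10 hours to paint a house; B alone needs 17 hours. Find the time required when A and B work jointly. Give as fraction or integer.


Rate of A = 1/10 job per hour
Rate of B = 1/17 job per hour
Combined rate = 1/10 + 1/17
Find common denominator: (17 + 10)/(10*17) = 27/170
Combined rate = 27/170 job per hour
Time together = 1 / (27/170) = 170/27 hours

170/27


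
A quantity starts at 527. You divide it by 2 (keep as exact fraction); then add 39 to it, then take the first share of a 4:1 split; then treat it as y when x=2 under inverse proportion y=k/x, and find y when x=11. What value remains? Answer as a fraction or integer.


Start with 527.
Step 1: Divide by 2: 527 / 2 = 527/2
Step 2: Add 39: 527/2+39=605/2; split 4:1 first = 605/2*4/5 = 242
Step 3: Inverse prop: k = (242)*2; new y = k/11 = 242*2/11 = 44
Final result = 44

44


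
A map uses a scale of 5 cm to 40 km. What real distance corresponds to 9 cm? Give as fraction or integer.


Map scale: 5 cm = 40 km
Measured distance on map = 9 cm
Set up proportion: 9 * 40 / 5
= 360 / 5
= 72 km

72


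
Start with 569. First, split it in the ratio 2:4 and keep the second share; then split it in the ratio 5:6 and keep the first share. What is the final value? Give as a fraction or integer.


Start with 569.
Step 1: Split 2:4, second share = 569 * 4/6 = 1138/3
Step 2: Split 5:6, first share = 1138/3 * 5/11 = 5690/33
Final result = 5690/33

5690/33


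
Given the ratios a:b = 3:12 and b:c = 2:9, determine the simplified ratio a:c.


Given a:b = 3:12 and b:c = 2:9
Make b consistent. Multiply first ratio by 2: a:b = 6:24
Multiply second ratio by 12: b:c = 24:108
Now b = 24 in both, so a:b:c = 6:24:108
Therefore a:c = 6:108
Simplify by GCD: a:c = 1:18

1:18


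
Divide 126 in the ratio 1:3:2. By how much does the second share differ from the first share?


Total parts = 1 + 3 + 2 = 6
Value per part = 126 / 6 = 21
Shares: 1*21=21, 3*21=63, 2*21=42
Second share = 63, first share = 21
Difference = |63 - 21| = 42

42


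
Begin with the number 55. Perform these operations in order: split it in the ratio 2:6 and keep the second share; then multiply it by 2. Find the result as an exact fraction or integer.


Start with 55.
Step 1: Split 2:6, second share = 55 * 6/8 = 165/4
Step 2: Multiply by 2: 165/4 * 2 = 165/2
Final result = 165/2

165/2


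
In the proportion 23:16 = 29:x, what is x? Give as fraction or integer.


Setting up: 23/16 = 29/x
Cross multiply: 23 * x = 16 * 29
23x = 464
x = 464/23
x = 464/23

464/23


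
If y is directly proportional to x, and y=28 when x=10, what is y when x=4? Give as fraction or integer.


Direct proportion: y = kx
Find k: k = 28/10 = 14/5
Compute y at x=4: y = 14/5 * 4
y = 56/5

56/5


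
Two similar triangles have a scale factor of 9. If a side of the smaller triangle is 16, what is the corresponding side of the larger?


Similar triangles have proportional sides
Scale factor = 9
Smaller side = 16
Corresponding larger side = 16 * 9
= 144

144


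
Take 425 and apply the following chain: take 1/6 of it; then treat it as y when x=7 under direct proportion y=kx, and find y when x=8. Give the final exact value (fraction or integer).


Start with 425.
Step 1: Take 1/6: 425 * 1/6 = 425/6
Step 2: Direct prop: k = (425/6)/7; new y = k*8 = 425/6*8/7 = 1700/21
Final result = 1700/21

1700/21


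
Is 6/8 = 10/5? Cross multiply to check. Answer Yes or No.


Cross multiply to check 6/8 = 10/5
Left cross product: 6 * 5 = 30
Right cross product: 8 * 10 = 80
30 != 80
Not equal, so proportions differ => No

No


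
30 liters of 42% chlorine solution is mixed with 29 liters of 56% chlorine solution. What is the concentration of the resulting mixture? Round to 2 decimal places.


Solute in mixture 1 = 42% of 30 L = 30*42/100 = 63/5 L
Solute in mixture 2 = 56% of 29 L = 29*56/100 = 406/25 L
Total solute = 63/5 + 406/25 = 721/25 L
Total volume = 30 + 29 = 59 L
Final concentration = 721/25/59 * 100 = 48.88%

48.88


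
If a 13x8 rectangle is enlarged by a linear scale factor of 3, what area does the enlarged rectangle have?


Original dimensions: 13 x 8
Enlargement factor = 3
New width = 13 * 3 = 39
New height = 8 * 3 = 24
New area = 39 * 24 = 936

936


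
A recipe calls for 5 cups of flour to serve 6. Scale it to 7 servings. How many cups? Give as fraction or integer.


Original: 5 cups for 6 servings
Target servings = 7
Scaling factor = 7/6
New amount = 5 * 7/6
= 35/6
= 35/6 cups

35/6


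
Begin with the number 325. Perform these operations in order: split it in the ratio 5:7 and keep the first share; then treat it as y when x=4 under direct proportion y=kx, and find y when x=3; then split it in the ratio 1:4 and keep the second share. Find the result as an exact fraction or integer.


Start with 325.
Step 1: Split 5:7, first share = 325 * 5/12 = 1625/12
Step 2: Direct prop: k = (1625/12)/4; new y = k*3 = 1625/12*3/4 = 1625/16
Step 3: Split 1:4, second share = 1625/16 * 4/5 = 325/4
Final result = 325/4

325/4


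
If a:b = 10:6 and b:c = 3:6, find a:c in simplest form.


Given a:b = 10:6 and b:c = 3:6
Make b consistent. Multiply first ratio by 3: a:b = 30:18
Multiply second ratio by 6: b:c = 18:36
Now b = 18 in both, so a:b:c = 30:18:36
Therefore a:c = 30:36
Simplify by GCD: a:c = 5:6

5:6


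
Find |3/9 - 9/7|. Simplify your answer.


Simplify: 3/9 = 1/3 and 9/7 = 9/7
Find common denominator: LCD = 21
Convert: 7/21 and 27/21
Difference = |7 - 27|/21 = 20/21
Simplified = 20/21

20/21


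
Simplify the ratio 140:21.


Find GCD(140, 21)
GCD = 7
Divide both by 7: 140/7 = 20, 21/7 = 3
Simplified ratio = 20:3

20:3


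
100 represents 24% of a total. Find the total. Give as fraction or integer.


Given: 100 is 24% of the whole
Set up: 100 = 24/100 * whole
whole = 100 * 100 / 24
whole = 10000 / 24
whole = 1250/3

1250/3


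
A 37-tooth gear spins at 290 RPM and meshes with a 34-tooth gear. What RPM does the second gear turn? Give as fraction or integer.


Gear ratio: teeth_A * RPM_A = teeth_B * RPM_B
37 * 290 = 34 * RPM_B
10730 = 34 * RPM_B
RPM_B = 10730 / 34
RPM_B = 5365/17

5365/17


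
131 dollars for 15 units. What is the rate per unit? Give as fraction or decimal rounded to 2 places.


Total dollars = 131
Number of units = 15
Unit rate = 131 / 15
= 8.73 dollars per unit

8.73


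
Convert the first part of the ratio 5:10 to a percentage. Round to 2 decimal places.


Total parts = 5 + 10 = 15
First part fraction = 5/15
Percentage = (5/15) * 100
= 0.333333 * 100
= 33.33%

33.33


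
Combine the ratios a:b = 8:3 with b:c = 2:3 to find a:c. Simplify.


Given a:b = 8:3 and b:c = 2:3
Make b consistent. Multiply first ratio by 2: a:b = 16:6
Multiply second ratio by 3: b:c = 6:9
Now b = 6 in both, so a:b:c = 16:6:9
Therefore a:c = 16:9
Simplify by GCD: a:c = 16:9

16:9


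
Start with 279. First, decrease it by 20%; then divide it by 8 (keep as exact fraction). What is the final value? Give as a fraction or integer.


Start with 279.
Step 1: Decrease by 20%: 279 * 80/100 = 1116/5
Step 2: Divide by 8: 1116/5 / 8 = 279/10
Final result = 279/10

279/10


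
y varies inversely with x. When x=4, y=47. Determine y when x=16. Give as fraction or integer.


Inverse proportion: y = k/x
Find k: k = 4 * 47 = 188
Compute y at x=16: y = 188/16
y = 47/4

47/4


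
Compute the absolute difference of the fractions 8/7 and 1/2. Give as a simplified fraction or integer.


Simplify: 8/7 = 8/7 and 1/2 = 1/2
Find common denominator: LCD = 14
Convert: 16/14 and 7/14
Difference = |16 - 7|/14 = 9/14
Simplified = 9/14

9/14


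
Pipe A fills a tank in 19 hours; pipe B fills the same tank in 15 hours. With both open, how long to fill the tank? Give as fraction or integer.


Rate of A = 1/19 job per hour
Rate of B = 1/15 job per hour
Combined rate = 1/19 + 1/15
Find common denominator: (15 + 19)/(19*15) = 34/285
Combined rate = 34/285 job per hour
Time together = 1 / (34/285) = 285/34 hours

285/34


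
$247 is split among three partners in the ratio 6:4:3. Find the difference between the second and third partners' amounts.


Total parts = 6 + 4 + 3 = 13
Value per part = 247 / 13 = 19
Shares: 6*19=114, 4*19=76, 3*19=57
Second share = 76, third share = 57
Difference = |76 - 57| = 19

19


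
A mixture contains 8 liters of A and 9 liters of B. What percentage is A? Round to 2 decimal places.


Volume of A = 8 L
Volume of B = 9 L
Total volume = 8 + 9 = 17 L
Percentage of A = (8/17) * 100
= 47.06%

47.06


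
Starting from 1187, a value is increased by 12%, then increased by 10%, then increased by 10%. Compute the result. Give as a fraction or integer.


Start: 1187
Step 1: increase by 12% => multiply by 112/100
  1187 * 112/100 = 33236/25
Step 2: increase by 10% => multiply by 110/100
  33236/25 * 110/100 = 182798/125
Step 3: increase by 10% => multiply by 110/100
  182798/125 * 110/100 = 1005389/625
Final value = 1005389/625

1005389/625


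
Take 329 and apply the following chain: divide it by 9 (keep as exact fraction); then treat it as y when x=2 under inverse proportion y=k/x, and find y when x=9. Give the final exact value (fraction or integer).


Start with 329.
Step 1: Divide by 9: 329 / 9 = 329/9
Step 2: Inverse prop: k = (329/9)*2; new y = k/9 = 329/9*2/9 = 658/81
Final result = 658/81

658/81


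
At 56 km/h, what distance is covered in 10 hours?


Using distance = speed * time
Speed = 56 km/h
Time = 10 hours
Distance = 56 * 10
= 560 km

560


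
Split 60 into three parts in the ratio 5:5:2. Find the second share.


Ratio = 5:5:2
Total parts = 5 + 5 + 2 = 12
Value per part = 60 / 12 = 5
First share = 5 * 5 = 25
Middle share = 5 * 5 = 25
Third share = 2 * 5 = 10

25


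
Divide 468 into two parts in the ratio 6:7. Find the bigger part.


Total parts = 6 + 7 = 13
Value per part = 468 / 13 = 36
First share = 6 * 36 = 216
Second share = 7 * 36 = 252
Larger share = 252

252


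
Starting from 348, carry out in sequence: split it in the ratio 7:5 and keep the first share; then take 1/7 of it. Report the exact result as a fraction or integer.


Start with 348.
Step 1: Split 7:5, first share = 348 * 7/12 = 203
Step 2: Take 1/7: 203 * 1/7 = 29
Final result = 29

29


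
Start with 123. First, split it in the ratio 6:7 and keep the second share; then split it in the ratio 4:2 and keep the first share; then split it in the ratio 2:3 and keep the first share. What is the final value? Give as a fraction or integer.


Start with 123.
Step 1: Split 6:7, second share = 123 * 7/13 = 861/13
Step 2: Split 4:2, first share = 861/13 * 4/6 = 574/13
Step 3: Split 2:3, first share = 574/13 * 2/5 = 1148/65
Final result = 1148/65

1148/65


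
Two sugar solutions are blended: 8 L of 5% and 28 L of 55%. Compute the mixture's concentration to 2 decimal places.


Solute in mixture 1 = 5% of 8 L = 8*5/100 = 2/5 L
Solute in mixture 2 = 55% of 28 L = 28*55/100 = 77/5 L
Total solute = 2/5 + 77/5 = 79/5 L
Total volume = 8 + 28 = 36 L
Final concentration = 79/5/36 * 100 = 43.89%

43.89


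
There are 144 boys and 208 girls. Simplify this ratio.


Find GCD(144, 208)
GCD = 16
Divide both by 16: 144/16 = 9, 208/16 = 13
Simplified ratio = 9:13

9:13


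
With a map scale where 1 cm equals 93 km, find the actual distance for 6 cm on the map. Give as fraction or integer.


Map scale: 1 cm = 93 km
Measured distance on map = 6 cm
Set up proportion: 6 * 93 / 1
= 558 / 1
= 558 km

558


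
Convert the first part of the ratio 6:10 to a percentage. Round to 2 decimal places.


Total parts = 6 + 10 = 16
First part fraction = 6/16
Percentage = (6/16) * 100
= 0.375 * 100
= 37.50%

37.50


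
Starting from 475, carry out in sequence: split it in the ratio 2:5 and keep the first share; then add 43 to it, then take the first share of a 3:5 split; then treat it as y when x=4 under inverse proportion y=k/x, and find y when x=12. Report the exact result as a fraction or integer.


Start with 475.
Step 1: Split 2:5, first share = 475 * 2/7 = 950/7
Step 2: Add 43: 950/7+43=1251/7; split 3:5 first = 1251/7*3/8 = 3753/56
Step 3: Inverse prop: k = (3753/56)*4; new y = k/12 = 3753/56*4/12 = 1251/56
Final result = 1251/56

1251/56


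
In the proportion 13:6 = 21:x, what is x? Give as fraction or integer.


Setting up: 13/6 = 21/x
Cross multiply: 13 * x = 6 * 21
13x = 126
x = 126/13
x = 126/13

126/13


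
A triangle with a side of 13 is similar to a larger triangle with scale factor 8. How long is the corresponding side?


Similar triangles have proportional sides
Scale factor = 8
Smaller side = 13
Corresponding larger side = 13 * 8
= 104

104


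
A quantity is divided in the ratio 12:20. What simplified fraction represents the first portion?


Total parts = 12 + 20 = 32
First part fraction = 12/32
Simplify: 12/32 = 3/8

3/8


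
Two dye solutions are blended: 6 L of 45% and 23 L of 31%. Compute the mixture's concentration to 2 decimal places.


Solute in mixture 1 = 45% of 6 L = 6*45/100 = 27/10 L
Solute in mixture 2 = 31% of 23 L = 23*31/100 = 713/100 L
Total solute = 27/10 + 713/100 = 983/100 L
Total volume = 6 + 23 = 29 L
Final concentration = 983/100/29 * 100 = 33.90%

33.90


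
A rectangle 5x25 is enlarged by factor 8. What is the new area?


Original dimensions: 5 x 25
Enlargement factor = 8
New width = 5 * 8 = 40
New height = 25 * 8 = 200
New area = 40 * 200 = 8000

8000


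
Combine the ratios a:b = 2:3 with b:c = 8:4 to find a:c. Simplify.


Given a:b = 2:3 and b:c = 8:4
Make b consistent. Multiply first ratio by 8: a:b = 16:24
Multiply second ratio by 3: b:c = 24:12
Now b = 24 in both, so a:b:c = 16:24:12
Therefore a:c = 16:12
Simplify by GCD: a:c = 4:3

4:3


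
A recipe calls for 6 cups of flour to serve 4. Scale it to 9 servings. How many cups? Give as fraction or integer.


Original: 6 cups for 4 servings
Target servings = 9
Scaling factor = 9/4
New amount = 6 * 9/4
= 54/4
= 27/2 cups

27/2


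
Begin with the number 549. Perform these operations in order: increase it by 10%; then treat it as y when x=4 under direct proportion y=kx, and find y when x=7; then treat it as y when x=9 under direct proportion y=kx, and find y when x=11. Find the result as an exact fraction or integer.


Start with 549.
Step 1: Increase by 10%: 549 * 110/100 = 6039/10
Step 2: Direct prop: k = (6039/10)/4; new y = k*7 = 6039/10*7/4 = 42273/40
Step 3: Direct prop: k = (42273/40)/9; new y = k*11 = 42273/40*11/9 = 51667/40
Final result = 51667/40

51667/40


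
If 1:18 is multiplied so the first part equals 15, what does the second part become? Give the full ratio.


Original ratio: 1:18
First term target: 15
Scale factor = 15 / 1 = 15
Multiply second term: 18 * 15 = 270
Equivalent ratio = 15:270

15:270


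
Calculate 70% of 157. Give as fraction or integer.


Compute 70% of 157
Convert percentage: 70% = 70/100
Multiply: 157 * 70/100
= 10990/100
= 1099/10

1099/10


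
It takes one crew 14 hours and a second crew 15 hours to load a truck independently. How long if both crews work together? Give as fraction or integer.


Rate of A = 1/14 job per hour
Rate of B = 1/15 job per hour
Combined rate = 1/14 + 1/15
Find common denominator: (15 + 14)/(14*15) = 29/210
Combined rate = 29/210 job per hour
Time together = 1 / (29/210) = 210/29 hours

210/29


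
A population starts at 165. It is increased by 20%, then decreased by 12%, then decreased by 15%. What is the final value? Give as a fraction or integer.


Start: 165
Step 1: increase by 20% => multiply by 120/100
  165 * 120/100 = 198
Step 2: decrease by 12% => multiply by 88/100
  198 * 88/100 = 4356/25
Step 3: decrease by 15% => multiply by 85/100
  4356/25 * 85/100 = 18513/125
Final value = 18513/125

18513/125


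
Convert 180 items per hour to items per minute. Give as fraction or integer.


Converting from per hour to per minute
Rate = 180 items per hour
Divide by 60: 180/60
= 3 items per minute

3


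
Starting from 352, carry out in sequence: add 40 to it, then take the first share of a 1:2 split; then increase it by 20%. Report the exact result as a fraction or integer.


Start with 352.
Step 1: Add 40: 352+40=392; split 1:2 first = 392*1/3 = 392/3
Step 2: Increase by 20%: 392/3 * 120/100 = 784/5
Final result = 784/5

784/5


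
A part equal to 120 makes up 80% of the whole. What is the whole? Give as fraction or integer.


Given: 120 is 80% of the whole
Set up: 120 = 80/100 * whole
whole = 120 * 100 / 80
whole = 12000 / 80
whole = 150

150


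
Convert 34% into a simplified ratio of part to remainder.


Part = 34%, Remainder = 66%
Ratio = 34:66
GCD(34, 66) = 2
Simplify: 17:33 = 17:33

17:33


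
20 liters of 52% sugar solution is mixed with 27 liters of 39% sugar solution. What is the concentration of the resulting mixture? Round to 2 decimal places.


Solute in mixture 1 = 52% of 20 L = 20*52/100 = 52/5 L
Solute in mixture 2 = 39% of 27 L = 27*39/100 = 1053/100 L
Total solute = 52/5 + 1053/100 = 2093/100 L
Total volume = 20 + 27 = 47 L
Final concentration = 2093/100/47 * 100 = 44.53%

44.53


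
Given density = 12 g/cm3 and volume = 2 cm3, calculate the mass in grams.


Using mass = density * volume
Density = 12 g/cm3
Volume = 2 cm3
Mass = 12 * 2
= 24 g

24


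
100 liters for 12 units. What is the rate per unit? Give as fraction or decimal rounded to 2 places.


Total liters = 100
Number of units = 12
Unit rate = 100 / 12
= 8.33 liters per unit

8.33


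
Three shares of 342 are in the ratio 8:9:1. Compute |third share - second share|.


Total parts = 8 + 9 + 1 = 18
Value per part = 342 / 18 = 19
Shares: 8*19=152, 9*19=171, 1*19=19
Third share = 19, second share = 171
Difference = |19 - 171| = 152

152


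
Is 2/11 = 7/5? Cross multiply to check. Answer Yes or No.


Cross multiply to check 2/11 = 7/5
Left cross product: 2 * 5 = 10
Right cross product: 11 * 7 = 77
10 != 77
Not equal, so proportions differ => No

No


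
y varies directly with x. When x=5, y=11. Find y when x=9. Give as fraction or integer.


Direct proportion: y = kx
Find k: k = 11/5 = 11/5
Compute y at x=9: y = 11/5 * 9
y = 99/5

99/5


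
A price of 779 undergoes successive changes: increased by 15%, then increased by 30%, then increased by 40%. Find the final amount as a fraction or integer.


Start: 779
Step 1: increase by 15% => multiply by 115/100
  779 * 115/100 = 17917/20
Step 2: increase by 30% => multiply by 130/100
  17917/20 * 130/100 = 232921/200
Step 3: increase by 40% => multiply by 140/100
  232921/200 * 140/100 = 1630447/1000
Final value = 1630447/1000

1630447/1000


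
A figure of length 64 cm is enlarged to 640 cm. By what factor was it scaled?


Original length = 64 cm
Scaled length = 640 cm
Scale factor = 640 / 64
= 10

10
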